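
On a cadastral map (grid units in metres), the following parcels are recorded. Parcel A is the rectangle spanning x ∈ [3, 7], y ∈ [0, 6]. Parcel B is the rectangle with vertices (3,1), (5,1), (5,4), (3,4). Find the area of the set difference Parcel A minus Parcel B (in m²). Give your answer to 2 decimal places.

18.00

|Parcel A∩Parcel B|: x∈[3,5], y∈[1,4] → 2·3 = 6.
|Parcel A| = 24.
|Parcel A ∖ Parcel B| = |Parcel A| − |Parcel A∩Parcel B| = 24 − 6 = 18.00.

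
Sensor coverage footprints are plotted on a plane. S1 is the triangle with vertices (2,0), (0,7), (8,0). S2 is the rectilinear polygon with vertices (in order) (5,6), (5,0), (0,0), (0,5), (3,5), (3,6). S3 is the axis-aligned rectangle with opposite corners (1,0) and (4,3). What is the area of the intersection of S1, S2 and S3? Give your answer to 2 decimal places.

The intersection is the polygon with vertices (2,0), (1.143,3), (4,3), (4,0).
By the shoelace formula its area is 7.29.

7.29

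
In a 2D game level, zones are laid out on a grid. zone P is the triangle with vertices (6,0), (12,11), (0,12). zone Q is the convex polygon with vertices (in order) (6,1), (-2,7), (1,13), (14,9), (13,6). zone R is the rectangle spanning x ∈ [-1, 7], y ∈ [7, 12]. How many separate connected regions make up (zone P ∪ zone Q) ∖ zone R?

2

(zone P ∪ zone Q) ∖ zone R splits into 2 disjoint pieces (area 75.0561, area 1.875).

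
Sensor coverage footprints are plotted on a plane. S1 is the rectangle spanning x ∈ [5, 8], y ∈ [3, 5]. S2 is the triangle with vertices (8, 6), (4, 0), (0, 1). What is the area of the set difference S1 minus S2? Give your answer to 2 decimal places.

|S1| = 6, |S1∩S2| = 2.7208.
|S1 ∖ S2| = |S1| − |S1∩S2| = 6 − 2.7208 = 3.28.

3.28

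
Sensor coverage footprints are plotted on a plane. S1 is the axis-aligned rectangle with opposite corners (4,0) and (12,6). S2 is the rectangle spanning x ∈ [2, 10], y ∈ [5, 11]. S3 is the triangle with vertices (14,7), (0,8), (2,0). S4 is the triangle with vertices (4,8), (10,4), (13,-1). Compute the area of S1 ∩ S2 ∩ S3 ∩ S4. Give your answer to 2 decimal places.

The intersection is the polygon with vertices (7,5), (6,6), (7,6), (8.5,5).
By the shoelace formula its area is 1.25.

1.25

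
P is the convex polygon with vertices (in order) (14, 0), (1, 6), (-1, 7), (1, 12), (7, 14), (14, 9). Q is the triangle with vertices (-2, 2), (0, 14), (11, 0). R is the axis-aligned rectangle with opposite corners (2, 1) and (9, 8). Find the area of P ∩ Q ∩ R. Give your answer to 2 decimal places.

The intersection is the polygon with vertices (9,2.546), (9,2.308), (2,5.538), (2,8), (4.714,8).
By the shoelace formula its area is 16.85.

16.85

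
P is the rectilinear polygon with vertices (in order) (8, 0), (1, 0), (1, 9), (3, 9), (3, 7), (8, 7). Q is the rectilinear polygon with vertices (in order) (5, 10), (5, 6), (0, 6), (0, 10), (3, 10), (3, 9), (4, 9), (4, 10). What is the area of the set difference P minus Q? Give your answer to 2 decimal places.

45.00

|P| = 53, |P∩Q| = 8.
|P ∖ Q| = |P| − |P∩Q| = 53 − 8 = 45.00.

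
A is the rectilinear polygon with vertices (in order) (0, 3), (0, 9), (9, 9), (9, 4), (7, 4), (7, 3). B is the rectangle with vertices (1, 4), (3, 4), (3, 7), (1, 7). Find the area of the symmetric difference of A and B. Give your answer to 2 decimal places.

|A| = 52, |B| = 6, |A∩B| = 6.
|A △ B| = |A| + |B| − 2·|A∩B| = 52 + 6 − 12 = 46.00.

46.00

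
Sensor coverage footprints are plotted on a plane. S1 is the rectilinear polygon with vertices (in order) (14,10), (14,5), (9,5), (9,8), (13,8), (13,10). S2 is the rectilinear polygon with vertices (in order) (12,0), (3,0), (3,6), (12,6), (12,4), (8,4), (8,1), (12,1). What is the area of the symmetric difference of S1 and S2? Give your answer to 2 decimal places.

53.00

|S1| = 17, |S2| = 42, |S1∩S2| = 3.
|S1 △ S2| = |S1| + |S2| − 2·|S1∩S2| = 17 + 42 − 6 = 53.00.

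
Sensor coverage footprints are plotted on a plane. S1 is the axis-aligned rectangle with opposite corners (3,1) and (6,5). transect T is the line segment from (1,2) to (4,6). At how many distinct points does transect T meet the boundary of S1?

2

The segment meets the boundary at (3.25,5), (3,4.667).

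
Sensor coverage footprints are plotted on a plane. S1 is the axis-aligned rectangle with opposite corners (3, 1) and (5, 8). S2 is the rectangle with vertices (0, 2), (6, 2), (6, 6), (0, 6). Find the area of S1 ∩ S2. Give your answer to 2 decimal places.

|S1∩S2|: x∈[3,5], y∈[2,6] → 2·4 = 8.

8.00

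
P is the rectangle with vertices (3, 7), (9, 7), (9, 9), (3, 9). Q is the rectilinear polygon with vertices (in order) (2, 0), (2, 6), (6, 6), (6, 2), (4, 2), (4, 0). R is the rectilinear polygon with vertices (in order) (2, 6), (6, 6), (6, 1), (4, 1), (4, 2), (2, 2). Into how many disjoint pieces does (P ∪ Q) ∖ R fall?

2

(P ∪ Q) ∖ R splits into 2 disjoint pieces (area 12, area 4).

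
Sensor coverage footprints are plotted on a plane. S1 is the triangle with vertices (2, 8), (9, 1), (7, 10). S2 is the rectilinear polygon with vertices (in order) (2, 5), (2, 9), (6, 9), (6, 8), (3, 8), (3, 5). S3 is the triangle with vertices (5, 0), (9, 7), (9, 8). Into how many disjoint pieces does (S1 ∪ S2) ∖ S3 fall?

2

(S1 ∪ S2) ∖ S3 splits into 2 disjoint pieces (area 23.8526, area 3.6655).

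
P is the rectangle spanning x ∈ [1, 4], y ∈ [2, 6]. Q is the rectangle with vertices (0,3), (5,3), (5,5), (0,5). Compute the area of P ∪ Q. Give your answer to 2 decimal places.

16.00

By inclusion–exclusion:
Individual areas: |P| = 12, |Q| = 10.
|P∩Q|: x∈[1,4], y∈[3,5] → 3·2 = 6.
|P ∪ Q| = 22 − 6 = 16.00.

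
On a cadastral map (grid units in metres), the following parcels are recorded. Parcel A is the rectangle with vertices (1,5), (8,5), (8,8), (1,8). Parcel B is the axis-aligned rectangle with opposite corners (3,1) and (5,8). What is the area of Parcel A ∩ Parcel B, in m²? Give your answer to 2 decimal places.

|Parcel A∩Parcel B|: x∈[3,5], y∈[5,8] → 2·3 = 6.

6.00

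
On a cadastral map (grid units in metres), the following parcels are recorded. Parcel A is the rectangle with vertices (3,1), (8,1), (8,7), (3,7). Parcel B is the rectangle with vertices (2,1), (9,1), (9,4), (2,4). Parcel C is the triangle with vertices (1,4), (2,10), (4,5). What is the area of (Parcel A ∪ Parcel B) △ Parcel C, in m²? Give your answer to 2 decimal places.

41.77

|Parcel A ∪ Parcel B| = 36.
|(Parcel A ∪ Parcel B) ∩ Parcel C| = 1.3667.
|(Parcel A ∪ Parcel B) △ Parcel C| = 36 + 8.5 − 2.7333 = 41.77.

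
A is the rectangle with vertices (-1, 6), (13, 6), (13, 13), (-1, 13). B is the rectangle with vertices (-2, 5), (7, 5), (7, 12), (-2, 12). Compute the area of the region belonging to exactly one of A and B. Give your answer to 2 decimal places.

65.00

|A∩B|: x∈[-1,7], y∈[6,12] → 8·6 = 48.
|A △ B| = |A| + |B| − 2·|A∩B| = 98 + 63 − 96 = 65.00.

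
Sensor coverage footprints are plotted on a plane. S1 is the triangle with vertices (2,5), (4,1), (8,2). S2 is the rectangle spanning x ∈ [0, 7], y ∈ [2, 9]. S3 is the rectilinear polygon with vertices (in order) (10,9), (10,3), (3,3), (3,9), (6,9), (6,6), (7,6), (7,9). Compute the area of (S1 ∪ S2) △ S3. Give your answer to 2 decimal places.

|S1 ∪ S2| = 51.5.
|(S1 ∪ S2) ∩ S3| = 21.
|(S1 ∪ S2) △ S3| = 51.5 + 39 − 42 = 48.50.

48.50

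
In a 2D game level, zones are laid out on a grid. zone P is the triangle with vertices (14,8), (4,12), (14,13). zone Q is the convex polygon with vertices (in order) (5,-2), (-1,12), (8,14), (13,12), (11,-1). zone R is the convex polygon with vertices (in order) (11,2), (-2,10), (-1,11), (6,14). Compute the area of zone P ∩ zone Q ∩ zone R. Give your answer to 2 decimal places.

2.31

The intersection is the polygon with vertices (6.72,12.272), (7.4,10.64), (4,12).
By the shoelace formula its area is 2.31.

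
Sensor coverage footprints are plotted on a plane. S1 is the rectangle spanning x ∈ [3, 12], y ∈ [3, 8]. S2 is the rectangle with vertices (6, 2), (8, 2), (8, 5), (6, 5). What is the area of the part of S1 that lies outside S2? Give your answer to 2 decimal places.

41.00

|S1∩S2|: x∈[6,8], y∈[3,5] → 2·2 = 4.
|S1| = 45.
|S1 ∖ S2| = |S1| − |S1∩S2| = 45 − 4 = 41.00.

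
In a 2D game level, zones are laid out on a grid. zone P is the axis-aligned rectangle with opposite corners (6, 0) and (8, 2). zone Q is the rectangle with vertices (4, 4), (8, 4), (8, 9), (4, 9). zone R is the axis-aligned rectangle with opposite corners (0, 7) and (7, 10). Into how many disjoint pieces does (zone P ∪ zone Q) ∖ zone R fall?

(zone P ∪ zone Q) ∖ zone R splits into 2 disjoint pieces (area 4, area 14).

2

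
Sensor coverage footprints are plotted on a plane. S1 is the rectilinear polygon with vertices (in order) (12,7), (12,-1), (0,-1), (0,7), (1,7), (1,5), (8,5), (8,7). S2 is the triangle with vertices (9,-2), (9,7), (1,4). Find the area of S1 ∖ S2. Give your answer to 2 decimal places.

|S1| = 82, |S1∩S2| = 31.8125.
|S1 ∖ S2| = |S1| − |S1∩S2| = 82 − 31.8125 = 50.19.

50.19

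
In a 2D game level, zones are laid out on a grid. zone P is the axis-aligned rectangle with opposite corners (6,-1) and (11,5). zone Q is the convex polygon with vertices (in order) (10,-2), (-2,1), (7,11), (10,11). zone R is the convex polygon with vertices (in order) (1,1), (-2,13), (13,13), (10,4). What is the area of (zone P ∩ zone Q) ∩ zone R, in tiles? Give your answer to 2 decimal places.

6.67

The region (zone P ∩ zone Q) ∩ zone R is the polygon with vertices (10,5), (10,4), (6,2.667), (6,5).
By the shoelace formula its area is 6.67.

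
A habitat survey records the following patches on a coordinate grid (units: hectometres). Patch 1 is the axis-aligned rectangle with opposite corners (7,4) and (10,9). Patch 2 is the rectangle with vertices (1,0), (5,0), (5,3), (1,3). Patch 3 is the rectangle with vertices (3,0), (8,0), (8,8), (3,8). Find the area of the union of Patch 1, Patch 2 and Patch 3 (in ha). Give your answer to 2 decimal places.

By inclusion–exclusion:
Individual areas: |Patch 1| = 15, |Patch 2| = 12, |Patch 3| = 40.
|Patch 1∩Patch 2| = 0 (no overlap).
|Patch 1∩Patch 3|: x∈[7,8], y∈[4,8] → 1·4 = 4.
|Patch 2∩Patch 3|: x∈[3,5], y∈[0,3] → 2·3 = 6.
|Patch 1∩Patch 2∩Patch 3| = 0.
|Patch 1 ∪ Patch 2 ∪ Patch 3| = 67 − 10 + 0 = 57.00.

57.00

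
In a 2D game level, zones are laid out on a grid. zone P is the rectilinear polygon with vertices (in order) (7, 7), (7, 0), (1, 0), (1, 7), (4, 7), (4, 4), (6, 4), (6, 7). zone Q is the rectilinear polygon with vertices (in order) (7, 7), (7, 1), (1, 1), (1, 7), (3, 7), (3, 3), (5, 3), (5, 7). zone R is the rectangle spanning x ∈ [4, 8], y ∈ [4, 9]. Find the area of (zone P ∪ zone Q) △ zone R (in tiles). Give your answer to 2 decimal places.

|zone P ∪ zone Q| = 39.
|(zone P ∪ zone Q) ∩ zone R| = 6.
|(zone P ∪ zone Q) △ zone R| = 39 + 20 − 12 = 47.00.

47.00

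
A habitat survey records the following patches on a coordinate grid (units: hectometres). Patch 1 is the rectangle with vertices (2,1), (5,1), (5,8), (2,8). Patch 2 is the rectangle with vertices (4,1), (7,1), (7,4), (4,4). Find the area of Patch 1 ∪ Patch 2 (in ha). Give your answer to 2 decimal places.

By inclusion–exclusion:
Individual areas: |Patch 1| = 21, |Patch 2| = 9.
|Patch 1∩Patch 2|: x∈[4,5], y∈[1,4] → 1·3 = 3.
|Patch 1 ∪ Patch 2| = 30 − 3 = 27.00.

27.00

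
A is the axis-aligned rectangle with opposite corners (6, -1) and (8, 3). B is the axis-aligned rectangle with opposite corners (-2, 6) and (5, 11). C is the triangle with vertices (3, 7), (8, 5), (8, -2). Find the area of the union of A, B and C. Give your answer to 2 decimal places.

By inclusion–exclusion:
Individual areas: |A| = 8, |B| = 35, |C| = 17.5.
|A∩B| = 0 (no overlap).
|A∩C| = 6.1222.
|B∩C| = 0.9222.
|A∩B∩C| = 0.
|A ∪ B ∪ C| = 60.5 − 7.0444 + 0 = 53.46.

53.46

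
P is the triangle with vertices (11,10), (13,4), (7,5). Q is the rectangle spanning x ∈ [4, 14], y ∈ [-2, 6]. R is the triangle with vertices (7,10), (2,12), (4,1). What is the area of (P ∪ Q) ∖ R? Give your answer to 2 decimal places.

|P ∪ Q| = 89.0667.
|(P ∪ Q) ∩ R| = 4.1667.
|(P ∪ Q) ∖ R| = 89.0667 − 4.1667 = 84.90.

84.90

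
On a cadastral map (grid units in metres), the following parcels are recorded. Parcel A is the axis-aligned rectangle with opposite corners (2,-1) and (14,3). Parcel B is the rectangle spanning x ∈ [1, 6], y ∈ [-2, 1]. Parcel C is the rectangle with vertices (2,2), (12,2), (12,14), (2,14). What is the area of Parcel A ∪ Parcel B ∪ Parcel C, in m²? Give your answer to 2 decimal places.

By inclusion–exclusion:
Individual areas: |Parcel A| = 48, |Parcel B| = 15, |Parcel C| = 120.
|Parcel A∩Parcel B|: x∈[2,6], y∈[-1,1] → 4·2 = 8.
|Parcel A∩Parcel C|: x∈[2,12], y∈[2,3] → 10·1 = 10.
|Parcel B∩Parcel C| = 0 (no overlap).
|Parcel A∩Parcel B∩Parcel C| = 0.
|Parcel A ∪ Parcel B ∪ Parcel C| = 183 − 18 + 0 = 165.00.

165.00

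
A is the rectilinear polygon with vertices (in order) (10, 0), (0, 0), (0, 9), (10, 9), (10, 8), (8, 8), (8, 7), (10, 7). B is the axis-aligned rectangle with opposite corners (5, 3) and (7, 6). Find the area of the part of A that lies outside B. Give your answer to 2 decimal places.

82.00

|A| = 88, |A∩B| = 6.
|A ∖ B| = |A| − |A∩B| = 88 − 6 = 82.00.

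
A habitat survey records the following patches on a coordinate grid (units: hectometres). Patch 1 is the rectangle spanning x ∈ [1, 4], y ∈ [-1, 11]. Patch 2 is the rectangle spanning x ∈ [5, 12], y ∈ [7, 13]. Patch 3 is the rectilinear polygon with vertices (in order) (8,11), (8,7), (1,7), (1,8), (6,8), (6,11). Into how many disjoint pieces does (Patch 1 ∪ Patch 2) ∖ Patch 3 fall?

(Patch 1 ∪ Patch 2) ∖ Patch 3 splits into 3 disjoint pieces (area 24, area 9, area 33).

3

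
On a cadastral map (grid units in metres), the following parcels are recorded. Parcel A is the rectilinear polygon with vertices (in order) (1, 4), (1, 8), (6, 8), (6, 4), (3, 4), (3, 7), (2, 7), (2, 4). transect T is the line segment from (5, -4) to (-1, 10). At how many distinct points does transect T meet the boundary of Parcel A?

The segment meets the boundary at (1,5.333), (1.571,4).

2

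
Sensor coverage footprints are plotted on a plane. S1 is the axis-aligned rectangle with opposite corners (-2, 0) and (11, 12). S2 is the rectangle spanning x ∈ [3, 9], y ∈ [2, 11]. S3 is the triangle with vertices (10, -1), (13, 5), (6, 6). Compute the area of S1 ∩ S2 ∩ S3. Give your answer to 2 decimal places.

6.79

The intersection is the polygon with vertices (9,2), (8.286,2), (6,6), (9,5.571).
By the shoelace formula its area is 6.79.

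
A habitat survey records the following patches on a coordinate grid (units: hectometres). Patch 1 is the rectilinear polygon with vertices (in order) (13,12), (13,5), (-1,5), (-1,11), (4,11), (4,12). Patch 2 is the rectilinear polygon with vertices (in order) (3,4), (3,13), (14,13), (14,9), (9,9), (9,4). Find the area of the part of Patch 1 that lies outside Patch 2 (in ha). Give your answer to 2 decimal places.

40.00

|Patch 1| = 93, |Patch 1∩Patch 2| = 53.
|Patch 1 ∖ Patch 2| = |Patch 1| − |Patch 1∩Patch 2| = 93 − 53 = 40.00.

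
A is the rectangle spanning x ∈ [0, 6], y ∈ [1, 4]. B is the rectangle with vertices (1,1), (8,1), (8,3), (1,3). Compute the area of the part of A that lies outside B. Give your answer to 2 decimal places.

8.00

|A∩B|: x∈[1,6], y∈[1,3] → 5·2 = 10.
|A| = 18.
|A ∖ B| = |A| − |A∩B| = 18 − 10 = 8.00.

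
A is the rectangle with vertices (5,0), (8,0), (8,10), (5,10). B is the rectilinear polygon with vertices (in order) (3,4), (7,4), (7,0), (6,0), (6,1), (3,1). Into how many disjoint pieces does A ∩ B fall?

1

A ∩ B is a single connected region.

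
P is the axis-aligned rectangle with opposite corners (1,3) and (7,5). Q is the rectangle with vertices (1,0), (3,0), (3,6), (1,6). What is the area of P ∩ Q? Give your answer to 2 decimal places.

4.00

|P∩Q|: x∈[1,3], y∈[3,5] → 2·2 = 4.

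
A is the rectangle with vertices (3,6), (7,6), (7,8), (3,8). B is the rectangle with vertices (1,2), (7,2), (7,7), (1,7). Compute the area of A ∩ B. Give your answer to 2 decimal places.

4.00

|A∩B|: x∈[3,7], y∈[6,7] → 4·1 = 4.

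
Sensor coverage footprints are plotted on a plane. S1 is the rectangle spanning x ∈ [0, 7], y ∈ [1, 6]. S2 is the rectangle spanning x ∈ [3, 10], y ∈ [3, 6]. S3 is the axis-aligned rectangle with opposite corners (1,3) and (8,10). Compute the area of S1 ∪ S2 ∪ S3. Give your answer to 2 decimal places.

72.00

By inclusion–exclusion:
Individual areas: |S1| = 35, |S2| = 21, |S3| = 49.
|S1∩S2|: x∈[3,7], y∈[3,6] → 4·3 = 12.
|S1∩S3|: x∈[1,7], y∈[3,6] → 6·3 = 18.
|S2∩S3|: x∈[3,8], y∈[3,6] → 5·3 = 15.
|S1∩S2∩S3| = 12.
|S1 ∪ S2 ∪ S3| = 105 − 45 + 12 = 72.00.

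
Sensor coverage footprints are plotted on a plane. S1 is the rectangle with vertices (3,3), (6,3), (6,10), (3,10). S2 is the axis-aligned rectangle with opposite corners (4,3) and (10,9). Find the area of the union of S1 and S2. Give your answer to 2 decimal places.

By inclusion–exclusion:
Individual areas: |S1| = 21, |S2| = 36.
|S1∩S2|: x∈[4,6], y∈[3,9] → 2·6 = 12.
|S1 ∪ S2| = 57 − 12 = 45.00.

45.00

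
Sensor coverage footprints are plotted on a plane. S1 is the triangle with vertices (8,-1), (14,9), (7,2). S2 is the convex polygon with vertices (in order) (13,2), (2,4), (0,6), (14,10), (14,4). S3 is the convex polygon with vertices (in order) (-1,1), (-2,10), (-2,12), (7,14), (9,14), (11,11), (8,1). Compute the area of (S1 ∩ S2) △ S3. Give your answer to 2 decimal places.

|S1 ∩ S2| = 7.8701.
|(S1 ∩ S2) ∩ S3| = 0.3422.
|(S1 ∩ S2) △ S3| = 7.8701 + 137.5 − 0.6844 = 144.69.

144.69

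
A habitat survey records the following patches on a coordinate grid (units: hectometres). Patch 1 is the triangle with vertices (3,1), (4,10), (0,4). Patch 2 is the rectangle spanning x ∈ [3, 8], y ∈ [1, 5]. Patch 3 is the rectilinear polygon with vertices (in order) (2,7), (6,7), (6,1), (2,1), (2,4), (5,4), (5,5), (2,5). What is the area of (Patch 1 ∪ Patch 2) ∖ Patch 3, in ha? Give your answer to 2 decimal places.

18.50

|Patch 1 ∪ Patch 2| = 34.1111.
|(Patch 1 ∪ Patch 2) ∩ Patch 3| = 15.6111.
|(Patch 1 ∪ Patch 2) ∖ Patch 3| = 34.1111 − 15.6111 = 18.50.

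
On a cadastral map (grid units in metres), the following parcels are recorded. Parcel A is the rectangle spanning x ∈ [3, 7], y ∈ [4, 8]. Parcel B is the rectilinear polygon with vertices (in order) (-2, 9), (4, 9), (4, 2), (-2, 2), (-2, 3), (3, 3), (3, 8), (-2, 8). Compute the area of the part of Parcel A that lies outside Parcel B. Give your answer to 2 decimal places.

12.00

|Parcel A| = 16, |Parcel A∩Parcel B| = 4.
|Parcel A ∖ Parcel B| = |Parcel A| − |Parcel A∩Parcel B| = 16 − 4 = 12.00.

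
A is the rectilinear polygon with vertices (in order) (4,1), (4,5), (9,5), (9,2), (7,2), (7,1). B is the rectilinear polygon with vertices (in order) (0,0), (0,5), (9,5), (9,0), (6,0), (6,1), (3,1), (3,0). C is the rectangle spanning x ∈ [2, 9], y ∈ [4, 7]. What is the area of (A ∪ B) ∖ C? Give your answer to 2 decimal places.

|A ∪ B| = 42.
|(A ∪ B) ∩ C| = 7.
|(A ∪ B) ∖ C| = 42 − 7 = 35.00.

35.00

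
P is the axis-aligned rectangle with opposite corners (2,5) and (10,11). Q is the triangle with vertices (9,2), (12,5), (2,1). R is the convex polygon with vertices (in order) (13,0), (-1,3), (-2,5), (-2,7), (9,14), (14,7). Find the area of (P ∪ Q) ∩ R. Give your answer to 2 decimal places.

|P ∪ Q| = 57.
|(P ∪ Q) ∩ R| = 54.26.

54.26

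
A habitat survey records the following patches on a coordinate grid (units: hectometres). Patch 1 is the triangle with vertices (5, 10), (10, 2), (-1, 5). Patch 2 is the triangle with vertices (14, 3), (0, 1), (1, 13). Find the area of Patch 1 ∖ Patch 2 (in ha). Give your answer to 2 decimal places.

1.21

|Patch 1| = 36.5, |Patch 1∩Patch 2| = 35.2932.
|Patch 1 ∖ Patch 2| = |Patch 1| − |Patch 1∩Patch 2| = 36.5 − 35.2932 = 1.21.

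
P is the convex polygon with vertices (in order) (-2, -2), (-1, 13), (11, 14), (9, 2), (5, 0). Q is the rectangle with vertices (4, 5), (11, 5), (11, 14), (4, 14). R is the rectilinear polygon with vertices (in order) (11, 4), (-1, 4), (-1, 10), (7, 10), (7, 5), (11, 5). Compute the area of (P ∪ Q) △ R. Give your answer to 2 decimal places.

114.46

|P ∪ Q| = 163.2917.
|(P ∪ Q) ∩ R| = 50.4167.
|(P ∪ Q) △ R| = 163.2917 + 52 − 100.8333 = 114.46.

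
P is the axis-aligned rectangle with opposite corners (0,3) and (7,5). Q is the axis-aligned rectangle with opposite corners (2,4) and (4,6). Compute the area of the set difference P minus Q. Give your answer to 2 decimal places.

|P∩Q|: x∈[2,4], y∈[4,5] → 2·1 = 2.
|P| = 14.
|P ∖ Q| = |P| − |P∩Q| = 14 − 2 = 12.00.

12.00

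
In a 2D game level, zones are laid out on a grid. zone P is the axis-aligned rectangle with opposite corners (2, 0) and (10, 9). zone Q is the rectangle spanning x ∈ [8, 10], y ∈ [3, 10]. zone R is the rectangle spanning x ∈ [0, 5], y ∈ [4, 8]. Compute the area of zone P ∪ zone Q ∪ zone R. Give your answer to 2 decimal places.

82.00

By inclusion–exclusion:
Individual areas: |zone P| = 72, |zone Q| = 14, |zone R| = 20.
|zone P∩zone Q|: x∈[8,10], y∈[3,9] → 2·6 = 12.
|zone P∩zone R|: x∈[2,5], y∈[4,8] → 3·4 = 12.
|zone Q∩zone R| = 0 (no overlap).
|zone P∩zone Q∩zone R| = 0.
|zone P ∪ zone Q ∪ zone R| = 106 − 24 + 0 = 82.00.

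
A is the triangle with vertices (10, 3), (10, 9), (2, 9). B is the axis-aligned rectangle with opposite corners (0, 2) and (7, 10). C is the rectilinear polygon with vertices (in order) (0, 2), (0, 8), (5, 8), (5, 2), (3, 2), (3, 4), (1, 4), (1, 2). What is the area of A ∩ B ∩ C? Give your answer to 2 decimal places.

1.04

The intersection is the polygon with vertices (3.333,8), (5,8), (5,6.75).
By the shoelace formula its area is 1.04.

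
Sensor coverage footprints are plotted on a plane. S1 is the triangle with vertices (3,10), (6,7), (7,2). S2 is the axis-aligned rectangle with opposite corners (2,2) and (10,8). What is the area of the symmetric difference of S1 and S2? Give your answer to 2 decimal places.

44.00

|S1| = 6, |S2| = 48, |S1∩S2| = 5.
|S1 △ S2| = |S1| + |S2| − 2·|S1∩S2| = 6 + 48 − 10 = 44.00.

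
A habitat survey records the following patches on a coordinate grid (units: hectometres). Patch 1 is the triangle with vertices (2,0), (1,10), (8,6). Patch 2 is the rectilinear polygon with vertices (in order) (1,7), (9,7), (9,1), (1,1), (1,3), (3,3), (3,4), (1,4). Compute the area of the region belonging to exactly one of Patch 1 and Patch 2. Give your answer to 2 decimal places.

31.65

|Patch 1| = 33, |Patch 2| = 46, |Patch 1∩Patch 2| = 23.675.
|Patch 1 △ Patch 2| = |Patch 1| + |Patch 2| − 2·|Patch 1∩Patch 2| = 33 + 46 − 47.35 = 31.65.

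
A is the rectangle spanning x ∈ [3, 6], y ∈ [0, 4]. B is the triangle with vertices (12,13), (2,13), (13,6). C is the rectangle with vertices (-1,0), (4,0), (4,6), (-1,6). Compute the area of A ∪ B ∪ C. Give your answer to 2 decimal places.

73.00

By inclusion–exclusion:
Individual areas: |A| = 12, |B| = 35, |C| = 30.
|A∩B| = 0.
|A∩C|: x∈[3,4], y∈[0,4] → 1·4 = 4.
|B∩C| = 0.
|A∩B∩C| = 0.
|A ∪ B ∪ C| = 77 − 4 + 0 = 73.00.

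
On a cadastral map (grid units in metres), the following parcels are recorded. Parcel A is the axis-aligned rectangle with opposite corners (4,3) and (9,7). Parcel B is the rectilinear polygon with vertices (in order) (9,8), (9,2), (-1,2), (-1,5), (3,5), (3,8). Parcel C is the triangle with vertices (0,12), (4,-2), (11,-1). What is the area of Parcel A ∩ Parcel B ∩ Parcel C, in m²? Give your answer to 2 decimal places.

7.69

The intersection is the polygon with vertices (4,3), (4,7), (4.231,7), (7.615,3).
By the shoelace formula its area is 7.69.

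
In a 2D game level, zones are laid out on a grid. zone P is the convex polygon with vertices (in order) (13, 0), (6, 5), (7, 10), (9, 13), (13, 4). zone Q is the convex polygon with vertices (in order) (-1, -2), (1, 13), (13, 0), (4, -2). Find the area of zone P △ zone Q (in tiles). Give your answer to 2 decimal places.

|zone P| = 47, |zone Q| = 108, |zone P∩zone Q| = 8.4932.
|zone P △ zone Q| = |zone P| + |zone Q| − 2·|zone P∩zone Q| = 47 + 108 − 16.9863 = 138.01.

138.01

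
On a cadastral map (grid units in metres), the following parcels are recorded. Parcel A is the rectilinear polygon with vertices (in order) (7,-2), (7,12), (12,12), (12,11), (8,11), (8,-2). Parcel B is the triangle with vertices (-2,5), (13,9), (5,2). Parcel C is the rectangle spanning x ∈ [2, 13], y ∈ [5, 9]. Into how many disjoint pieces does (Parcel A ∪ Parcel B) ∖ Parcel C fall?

2

(Parcel A ∪ Parcel B) ∖ Parcel C splits into 2 disjoint pieces (area 23.9637, area 7).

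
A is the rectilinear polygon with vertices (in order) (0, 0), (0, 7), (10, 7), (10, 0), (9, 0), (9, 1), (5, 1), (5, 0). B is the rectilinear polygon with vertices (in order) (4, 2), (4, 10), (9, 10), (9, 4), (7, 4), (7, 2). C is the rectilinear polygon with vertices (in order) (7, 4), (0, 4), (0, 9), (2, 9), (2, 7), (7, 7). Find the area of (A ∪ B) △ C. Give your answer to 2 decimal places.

64.00

|A ∪ B| = 81.
|(A ∪ B) ∩ C| = 21.
|(A ∪ B) △ C| = 81 + 25 − 42 = 64.00.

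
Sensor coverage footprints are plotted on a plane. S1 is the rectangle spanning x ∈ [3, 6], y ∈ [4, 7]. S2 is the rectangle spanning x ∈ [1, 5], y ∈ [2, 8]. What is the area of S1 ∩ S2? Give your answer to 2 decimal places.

6.00

|S1∩S2|: x∈[3,5], y∈[4,7] → 2·3 = 6.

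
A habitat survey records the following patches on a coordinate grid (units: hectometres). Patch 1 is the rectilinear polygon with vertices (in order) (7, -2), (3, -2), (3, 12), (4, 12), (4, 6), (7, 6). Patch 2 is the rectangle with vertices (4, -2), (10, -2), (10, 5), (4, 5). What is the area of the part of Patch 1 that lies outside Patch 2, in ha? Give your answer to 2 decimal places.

|Patch 1| = 38, |Patch 1∩Patch 2| = 21.
|Patch 1 ∖ Patch 2| = |Patch 1| − |Patch 1∩Patch 2| = 38 − 21 = 17.00.

17.00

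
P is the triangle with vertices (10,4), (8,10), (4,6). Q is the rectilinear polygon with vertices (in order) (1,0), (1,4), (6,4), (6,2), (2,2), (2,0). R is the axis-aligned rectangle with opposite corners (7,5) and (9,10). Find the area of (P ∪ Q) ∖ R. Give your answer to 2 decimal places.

|P ∪ Q| = 28.
|(P ∪ Q) ∩ R| = 8.
|(P ∪ Q) ∖ R| = 28 − 8 = 20.00.

20.00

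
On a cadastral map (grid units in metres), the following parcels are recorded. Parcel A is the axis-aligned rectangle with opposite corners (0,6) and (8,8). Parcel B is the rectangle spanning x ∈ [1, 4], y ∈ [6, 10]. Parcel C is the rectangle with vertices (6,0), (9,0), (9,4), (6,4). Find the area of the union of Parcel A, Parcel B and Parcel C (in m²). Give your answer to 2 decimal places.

By inclusion–exclusion:
Individual areas: |Parcel A| = 16, |Parcel B| = 12, |Parcel C| = 12.
|Parcel A∩Parcel B|: x∈[1,4], y∈[6,8] → 3·2 = 6.
|Parcel A∩Parcel C| = 0 (no overlap).
|Parcel B∩Parcel C| = 0 (no overlap).
|Parcel A∩Parcel B∩Parcel C| = 0.
|Parcel A ∪ Parcel B ∪ Parcel C| = 40 − 6 + 0 = 34.00.

34.00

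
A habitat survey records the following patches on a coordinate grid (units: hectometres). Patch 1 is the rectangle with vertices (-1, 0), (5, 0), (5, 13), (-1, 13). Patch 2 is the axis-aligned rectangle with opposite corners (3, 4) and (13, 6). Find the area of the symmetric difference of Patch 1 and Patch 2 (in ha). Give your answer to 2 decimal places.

|Patch 1∩Patch 2|: x∈[3,5], y∈[4,6] → 2·2 = 4.
|Patch 1 △ Patch 2| = |Patch 1| + |Patch 2| − 2·|Patch 1∩Patch 2| = 78 + 20 − 8 = 90.00.

90.00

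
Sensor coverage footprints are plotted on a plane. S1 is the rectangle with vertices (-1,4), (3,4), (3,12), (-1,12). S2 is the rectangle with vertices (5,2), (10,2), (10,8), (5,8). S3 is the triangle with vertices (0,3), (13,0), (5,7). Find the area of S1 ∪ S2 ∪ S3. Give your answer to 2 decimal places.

By inclusion–exclusion:
Individual areas: |S1| = 32, |S2| = 30, |S3| = 33.5.
|S1∩S2| = 0 (no overlap).
|S1∩S3| = 1.225.
|S2∩S3| = 14.0625.
|S1∩S2∩S3| = 0.
|S1 ∪ S2 ∪ S3| = 95.5 − 15.2875 + 0 = 80.21.

80.21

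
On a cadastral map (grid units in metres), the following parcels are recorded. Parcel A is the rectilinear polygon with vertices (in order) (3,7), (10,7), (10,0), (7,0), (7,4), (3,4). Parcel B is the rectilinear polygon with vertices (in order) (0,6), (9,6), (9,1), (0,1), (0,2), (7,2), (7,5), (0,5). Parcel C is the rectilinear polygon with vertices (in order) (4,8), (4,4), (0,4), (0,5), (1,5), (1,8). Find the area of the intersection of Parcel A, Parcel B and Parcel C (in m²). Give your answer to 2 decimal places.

The intersection is the polygon with vertices (3,5), (3,6), (4,6), (4,5).
By the shoelace formula its area is 1.00.

1.00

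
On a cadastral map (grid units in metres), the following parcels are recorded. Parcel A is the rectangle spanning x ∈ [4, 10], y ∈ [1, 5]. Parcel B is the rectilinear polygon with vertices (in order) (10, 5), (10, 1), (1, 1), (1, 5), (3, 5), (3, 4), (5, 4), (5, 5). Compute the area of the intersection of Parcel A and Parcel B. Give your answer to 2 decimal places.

23.00

The intersection is the polygon with vertices (10,1), (4,1), (4,4), (5,4), (5,5), (10,5).
By the shoelace formula its area is 23.00.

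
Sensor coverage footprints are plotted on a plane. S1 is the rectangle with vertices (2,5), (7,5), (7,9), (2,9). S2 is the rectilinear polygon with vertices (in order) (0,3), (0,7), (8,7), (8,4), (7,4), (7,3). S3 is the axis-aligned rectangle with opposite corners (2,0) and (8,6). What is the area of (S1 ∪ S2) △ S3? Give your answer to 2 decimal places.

43.00

|S1 ∪ S2| = 41.
|(S1 ∪ S2) ∩ S3| = 17.
|(S1 ∪ S2) △ S3| = 41 + 36 − 34 = 43.00.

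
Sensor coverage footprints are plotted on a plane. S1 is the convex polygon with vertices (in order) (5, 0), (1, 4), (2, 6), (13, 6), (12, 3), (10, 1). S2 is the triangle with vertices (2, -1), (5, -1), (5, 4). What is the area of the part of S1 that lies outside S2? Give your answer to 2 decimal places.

|S1| = 52, |S1∩S2| = 3.
|S1 ∖ S2| = |S1| − |S1∩S2| = 52 − 3 = 49.00.

49.00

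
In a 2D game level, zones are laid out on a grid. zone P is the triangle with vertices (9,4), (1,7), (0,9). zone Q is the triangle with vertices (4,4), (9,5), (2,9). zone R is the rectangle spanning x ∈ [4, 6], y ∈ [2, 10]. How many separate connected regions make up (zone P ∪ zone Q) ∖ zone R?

(zone P ∪ zone Q) ∖ zone R splits into 2 disjoint pieces (area 3.6792, area 6.9433).

2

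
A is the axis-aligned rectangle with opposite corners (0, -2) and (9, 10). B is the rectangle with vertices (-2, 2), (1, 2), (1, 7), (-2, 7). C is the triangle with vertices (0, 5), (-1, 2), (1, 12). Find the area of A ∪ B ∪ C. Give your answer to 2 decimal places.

118.11

By inclusion–exclusion:
Individual areas: |A| = 108, |B| = 15, |C| = 2.
|A∩B|: x∈[0,1], y∈[2,7] → 1·5 = 5.
|A∩C| = 0.8857.
|B∩C| = 1.2857.
|A∩B∩C| = 0.2857.
|A ∪ B ∪ C| = 125 − 7.1714 + 0.2857 = 118.11.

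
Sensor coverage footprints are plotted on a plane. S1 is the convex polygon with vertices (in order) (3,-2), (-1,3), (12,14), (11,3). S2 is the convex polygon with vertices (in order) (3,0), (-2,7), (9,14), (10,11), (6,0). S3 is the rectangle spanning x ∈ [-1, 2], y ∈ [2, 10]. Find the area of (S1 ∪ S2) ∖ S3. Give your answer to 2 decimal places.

|S1 ∪ S2| = 132.2252.
|(S1 ∪ S2) ∩ S3| = 17.8679.
|(S1 ∪ S2) ∖ S3| = 132.2252 − 17.8679 = 114.36.

114.36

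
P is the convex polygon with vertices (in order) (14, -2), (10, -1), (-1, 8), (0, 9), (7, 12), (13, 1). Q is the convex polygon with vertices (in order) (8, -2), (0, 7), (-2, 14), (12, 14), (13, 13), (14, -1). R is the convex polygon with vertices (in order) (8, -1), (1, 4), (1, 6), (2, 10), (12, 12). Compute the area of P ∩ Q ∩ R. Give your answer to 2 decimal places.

The intersection is the polygon with vertices (1.075,6.302), (1.96,9.84), (2.625,10.125), (7.492,11.098), (10.197,6.139), (8.402,0.307).
By the shoelace formula its area is 58.74.

58.74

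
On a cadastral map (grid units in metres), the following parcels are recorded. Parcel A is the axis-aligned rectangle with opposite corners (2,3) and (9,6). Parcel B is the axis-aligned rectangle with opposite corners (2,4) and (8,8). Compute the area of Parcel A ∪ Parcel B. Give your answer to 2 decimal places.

33.00

By inclusion–exclusion:
Individual areas: |Parcel A| = 21, |Parcel B| = 24.
|Parcel A∩Parcel B|: x∈[2,8], y∈[4,6] → 6·2 = 12.
|Parcel A ∪ Parcel B| = 45 − 12 = 33.00.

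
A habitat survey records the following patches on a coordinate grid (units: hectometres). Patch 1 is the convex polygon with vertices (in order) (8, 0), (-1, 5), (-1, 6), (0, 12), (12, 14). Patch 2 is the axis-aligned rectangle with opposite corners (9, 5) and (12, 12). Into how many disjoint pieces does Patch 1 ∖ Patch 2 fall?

1

Patch 1 ∖ Patch 2 is a single connected region.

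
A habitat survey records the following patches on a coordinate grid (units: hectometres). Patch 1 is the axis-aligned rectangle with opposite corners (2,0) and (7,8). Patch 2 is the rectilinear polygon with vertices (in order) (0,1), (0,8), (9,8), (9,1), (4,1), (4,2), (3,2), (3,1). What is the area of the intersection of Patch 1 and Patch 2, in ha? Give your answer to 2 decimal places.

34.00

The intersection is the polygon with vertices (7,1), (4,1), (4,2), (3,2), (3,1), (2,1), (2,8), (7,8).
By the shoelace formula its area is 34.00.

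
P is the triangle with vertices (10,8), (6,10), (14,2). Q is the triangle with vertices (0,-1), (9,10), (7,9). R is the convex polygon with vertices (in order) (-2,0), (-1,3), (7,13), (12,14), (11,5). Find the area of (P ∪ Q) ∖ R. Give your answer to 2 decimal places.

|P ∪ Q| = 13.9968.
|(P ∪ Q) ∩ R| = 11.4846.
|(P ∪ Q) ∖ R| = 13.9968 − 11.4846 = 2.51.

2.51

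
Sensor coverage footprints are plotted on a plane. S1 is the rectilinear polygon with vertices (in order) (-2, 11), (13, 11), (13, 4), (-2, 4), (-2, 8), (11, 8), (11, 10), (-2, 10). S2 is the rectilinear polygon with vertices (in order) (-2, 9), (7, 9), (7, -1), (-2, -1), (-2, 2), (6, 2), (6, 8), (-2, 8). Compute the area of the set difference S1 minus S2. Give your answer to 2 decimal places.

|S1| = 79, |S1∩S2| = 4.
|S1 ∖ S2| = |S1| − |S1∩S2| = 79 − 4 = 75.00.

75.00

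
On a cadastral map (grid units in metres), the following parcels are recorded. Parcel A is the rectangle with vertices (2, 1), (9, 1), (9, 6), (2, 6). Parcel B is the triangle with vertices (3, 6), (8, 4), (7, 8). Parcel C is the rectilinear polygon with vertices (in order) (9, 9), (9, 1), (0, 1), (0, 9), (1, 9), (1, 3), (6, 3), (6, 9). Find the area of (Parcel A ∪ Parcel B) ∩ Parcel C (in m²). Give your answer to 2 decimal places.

The region (Parcel A ∪ Parcel B) ∩ Parcel C is the polygon with vertices (9,1), (2,1), (2,3), (6,3), (6,7.5), (7,8), (7.5,6), (9,6).
By the shoelace formula its area is 25.25.

25.25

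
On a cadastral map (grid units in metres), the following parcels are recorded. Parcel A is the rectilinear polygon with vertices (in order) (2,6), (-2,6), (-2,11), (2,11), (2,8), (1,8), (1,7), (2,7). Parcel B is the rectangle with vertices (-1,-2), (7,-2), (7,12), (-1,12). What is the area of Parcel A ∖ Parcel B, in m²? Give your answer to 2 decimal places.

5.00

|Parcel A| = 19, |Parcel A∩Parcel B| = 14.
|Parcel A ∖ Parcel B| = |Parcel A| − |Parcel A∩Parcel B| = 19 − 14 = 5.00.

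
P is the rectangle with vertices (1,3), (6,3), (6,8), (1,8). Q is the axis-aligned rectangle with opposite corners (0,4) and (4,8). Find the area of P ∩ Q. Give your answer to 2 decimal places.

|P∩Q|: x∈[1,4], y∈[4,8] → 3·4 = 12.

12.00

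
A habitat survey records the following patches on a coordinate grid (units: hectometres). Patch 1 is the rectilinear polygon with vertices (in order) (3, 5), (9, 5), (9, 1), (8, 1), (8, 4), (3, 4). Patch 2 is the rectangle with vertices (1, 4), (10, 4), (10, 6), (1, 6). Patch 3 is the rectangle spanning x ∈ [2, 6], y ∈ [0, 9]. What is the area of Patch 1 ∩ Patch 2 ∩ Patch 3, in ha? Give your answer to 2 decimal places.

The intersection is the polygon with vertices (3,4), (3,5), (6,5), (6,4).
By the shoelace formula its area is 3.00.

3.00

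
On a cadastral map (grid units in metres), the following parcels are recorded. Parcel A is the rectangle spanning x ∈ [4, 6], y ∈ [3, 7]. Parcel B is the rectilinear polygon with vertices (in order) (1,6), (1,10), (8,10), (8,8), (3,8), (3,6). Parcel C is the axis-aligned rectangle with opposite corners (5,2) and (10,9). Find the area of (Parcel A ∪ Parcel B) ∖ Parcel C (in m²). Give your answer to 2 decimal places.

|Parcel A ∪ Parcel B| = 26.
|(Parcel A ∪ Parcel B) ∩ Parcel C| = 7.
|(Parcel A ∪ Parcel B) ∖ Parcel C| = 26 − 7 = 19.00.

19.00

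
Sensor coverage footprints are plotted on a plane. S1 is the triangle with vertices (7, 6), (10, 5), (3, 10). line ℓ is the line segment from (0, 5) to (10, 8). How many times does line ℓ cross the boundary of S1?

The segment meets the boundary at (6.154,6.846), (7.042,7.113).

2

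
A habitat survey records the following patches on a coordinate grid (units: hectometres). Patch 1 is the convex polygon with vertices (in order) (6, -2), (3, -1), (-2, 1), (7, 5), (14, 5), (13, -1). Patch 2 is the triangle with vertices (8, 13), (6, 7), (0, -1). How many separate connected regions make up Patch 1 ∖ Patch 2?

2

Patch 1 ∖ Patch 2 splits into 2 disjoint pieces (area 69.0321, area 4.5502).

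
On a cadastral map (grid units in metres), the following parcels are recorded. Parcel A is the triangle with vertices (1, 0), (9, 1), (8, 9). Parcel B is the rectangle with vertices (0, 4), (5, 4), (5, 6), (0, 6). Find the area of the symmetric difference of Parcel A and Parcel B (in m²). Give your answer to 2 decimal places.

|Parcel A| = 32.5, |Parcel B| = 10, |Parcel A∩Parcel B| = 0.5079.
|Parcel A △ Parcel B| = |Parcel A| + |Parcel B| − 2·|Parcel A∩Parcel B| = 32.5 + 10 − 1.0159 = 41.48.

41.48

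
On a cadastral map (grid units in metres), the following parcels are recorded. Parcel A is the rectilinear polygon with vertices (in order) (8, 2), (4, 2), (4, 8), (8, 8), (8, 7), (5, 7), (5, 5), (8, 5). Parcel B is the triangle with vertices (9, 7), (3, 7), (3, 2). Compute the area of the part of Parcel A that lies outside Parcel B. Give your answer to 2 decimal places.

|Parcel A| = 18, |Parcel A∩Parcel B| = 4.8167.
|Parcel A ∖ Parcel B| = |Parcel A| − |Parcel A∩Parcel B| = 18 − 4.8167 = 13.18.

13.18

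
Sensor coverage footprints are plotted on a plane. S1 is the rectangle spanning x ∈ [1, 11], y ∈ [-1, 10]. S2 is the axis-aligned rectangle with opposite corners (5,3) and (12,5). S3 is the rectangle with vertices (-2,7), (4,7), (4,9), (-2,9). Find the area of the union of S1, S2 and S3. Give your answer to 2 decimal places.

By inclusion–exclusion:
Individual areas: |S1| = 110, |S2| = 14, |S3| = 12.
|S1∩S2|: x∈[5,11], y∈[3,5] → 6·2 = 12.
|S1∩S3|: x∈[1,4], y∈[7,9] → 3·2 = 6.
|S2∩S3| = 0 (no overlap).
|S1∩S2∩S3| = 0.
|S1 ∪ S2 ∪ S3| = 136 − 18 + 0 = 118.00.

118.00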